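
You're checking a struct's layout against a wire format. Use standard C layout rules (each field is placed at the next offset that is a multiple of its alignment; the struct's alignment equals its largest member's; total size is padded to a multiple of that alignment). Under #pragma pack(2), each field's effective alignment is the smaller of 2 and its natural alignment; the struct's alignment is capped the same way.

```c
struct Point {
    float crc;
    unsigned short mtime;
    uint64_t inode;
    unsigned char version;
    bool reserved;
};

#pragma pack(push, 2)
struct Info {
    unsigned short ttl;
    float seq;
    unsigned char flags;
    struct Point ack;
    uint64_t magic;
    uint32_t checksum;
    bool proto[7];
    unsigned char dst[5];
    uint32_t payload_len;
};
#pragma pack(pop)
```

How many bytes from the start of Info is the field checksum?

40

Point: crc at 0 (size 4, align 4) → ends 4; mtime at 4 (size 2, align 2) → ends 6; pad 2 to align 8 for inode; inode at 8 (size 8, align 8) → ends 16; version at 16 (size 1, align 1) → ends 17; reserved at 17 (size 1, align 1) → ends 18; tail pad 6 to reach multiple of 8; total 24 bytes, alignment 8
ttl at 0 (size 2, align 2) → ends 2
seq at 2 (size 4, align 2) → ends 6
flags at 6 (size 1, align 1) → ends 7
pad 1 to align 2 for ack
ack at 8 (size 24, align 2) → ends 32
magic at 32 (size 8, align 2) → ends 40
checksum at 40 (size 4, align 2) → ends 44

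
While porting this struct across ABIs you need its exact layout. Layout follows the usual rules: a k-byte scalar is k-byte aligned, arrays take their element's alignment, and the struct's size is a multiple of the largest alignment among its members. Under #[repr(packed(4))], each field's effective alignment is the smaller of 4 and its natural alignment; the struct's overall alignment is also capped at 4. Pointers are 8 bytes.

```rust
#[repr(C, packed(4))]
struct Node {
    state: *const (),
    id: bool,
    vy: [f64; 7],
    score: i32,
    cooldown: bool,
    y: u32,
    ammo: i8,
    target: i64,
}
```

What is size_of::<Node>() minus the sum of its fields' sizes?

9

0..8  state  (8B, 4-aligned)
8..9  id  (1B, 1-aligned)
9..12  -- padding (3B)
12..68  vy  (56B, 4-aligned)
68..72  score  (4B, 4-aligned)
72..73  cooldown  (1B, 1-aligned)
73..76  -- padding (3B)
76..80  y  (4B, 4-aligned)
80..81  ammo  (1B, 1-aligned)
81..84  -- padding (3B)
84..92  target  (8B, 4-aligned)
sizeof = 92, alignof = 4
data bytes 83, size 92 → padding 9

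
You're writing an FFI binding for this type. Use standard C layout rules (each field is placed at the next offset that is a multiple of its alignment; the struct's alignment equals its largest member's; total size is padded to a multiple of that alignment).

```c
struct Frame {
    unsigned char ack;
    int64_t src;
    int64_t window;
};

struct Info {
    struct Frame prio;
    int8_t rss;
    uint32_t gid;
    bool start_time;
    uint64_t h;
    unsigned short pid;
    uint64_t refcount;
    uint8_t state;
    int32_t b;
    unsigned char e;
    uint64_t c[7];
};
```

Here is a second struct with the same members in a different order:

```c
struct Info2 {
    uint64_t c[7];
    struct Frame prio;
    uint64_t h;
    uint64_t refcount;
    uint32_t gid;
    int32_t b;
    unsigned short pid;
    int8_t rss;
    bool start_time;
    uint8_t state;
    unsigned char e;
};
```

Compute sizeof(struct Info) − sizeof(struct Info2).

24

Frame: @0: ack [1B, align 1] → 1; +7 pad (align 8); @8: src [8B, align 8] → 16; @16: window [8B, align 8] → 24; size 24, align 8
@0: prio [24B, align 8] → 24
@24: rss [1B, align 1] → 25
+3 pad (align 4)
@28: gid [4B, align 4] → 32
@32: start_time [1B, align 1] → 33
+7 pad (align 8)
@40: h [8B, align 8] → 48
@48: pid [2B, align 2] → 50
+6 pad (align 8)
@56: refcount [8B, align 8] → 64
@64: state [1B, align 1] → 65
+3 pad (align 4)
@68: b [4B, align 4] → 72
@72: e [1B, align 1] → 73
+7 pad (align 8)
@80: c [56B, align 8] → 136
size 136, align 8
— Info2 —
@0: c [56B, align 8] → 56
@56: prio [24B, align 8] → 80
@80: h [8B, align 8] → 88
@88: refcount [8B, align 8] → 96
@96: gid [4B, align 4] → 100
@100: b [4B, align 4] → 104
@104: pid [2B, align 2] → 106
@106: rss [1B, align 1] → 107
@107: start_time [1B, align 1] → 108
@108: state [1B, align 1] → 109
@109: e [1B, align 1] → 110
+2 tail pad (align 8)
size 112, align 8
136 − 112 = 24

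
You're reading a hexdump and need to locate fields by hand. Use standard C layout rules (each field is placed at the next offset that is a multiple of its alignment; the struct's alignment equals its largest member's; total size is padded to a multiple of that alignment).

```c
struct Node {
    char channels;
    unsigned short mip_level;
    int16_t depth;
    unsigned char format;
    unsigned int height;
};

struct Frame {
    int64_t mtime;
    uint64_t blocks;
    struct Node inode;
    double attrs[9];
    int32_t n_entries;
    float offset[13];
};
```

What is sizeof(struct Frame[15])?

Node: @0: channels [1B, align 1] → 1; +1 pad (align 2); @2: mip_level [2B, align 2] → 4; @4: depth [2B, align 2] → 6; @6: format [1B, align 1] → 7; +1 pad (align 4); @8: height [4B, align 4] → 12; size 12, align 4
@0: mtime [8B, align 8] → 8
@8: blocks [8B, align 8] → 16
@16: inode [12B, align 4] → 28
+4 pad (align 8)
@32: attrs [72B, align 8] → 104
@104: n_entries [4B, align 4] → 108
@108: offset [52B, align 4] → 160
size 160, align 8
array of 15: 15 × 160 = 2400

2400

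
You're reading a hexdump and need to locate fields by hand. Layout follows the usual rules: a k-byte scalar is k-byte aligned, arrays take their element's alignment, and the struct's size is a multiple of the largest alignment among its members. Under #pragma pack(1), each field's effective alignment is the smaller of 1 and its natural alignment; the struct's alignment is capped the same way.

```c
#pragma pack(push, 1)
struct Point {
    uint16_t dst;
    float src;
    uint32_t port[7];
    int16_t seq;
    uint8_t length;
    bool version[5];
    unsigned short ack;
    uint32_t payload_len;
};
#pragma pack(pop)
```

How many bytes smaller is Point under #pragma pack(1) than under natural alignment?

natural layout:
  0..2  dst  (2B, 2-aligned)
  2..4  -- padding (2B)
  4..8  src  (4B, 4-aligned)
  8..36  port  (28B, 4-aligned)
  36..38  seq  (2B, 2-aligned)
  38..39  length  (1B, 1-aligned)
  39..44  version  (5B, 1-aligned)
  44..46  ack  (2B, 2-aligned)
  46..48  -- padding (2B)
  48..52  payload_len  (4B, 4-aligned)
  sizeof = 52, alignof = 4
packed(1) layout:
  0..2  dst  (2B, 1-aligned)
  2..6  src  (4B, 1-aligned)
  6..34  port  (28B, 1-aligned)
  34..36  seq  (2B, 1-aligned)
  36..37  length  (1B, 1-aligned)
  37..42  version  (5B, 1-aligned)
  42..44  ack  (2B, 1-aligned)
  44..48  payload_len  (4B, 1-aligned)
  sizeof = 48, alignof = 1
52 − 48 = 4

4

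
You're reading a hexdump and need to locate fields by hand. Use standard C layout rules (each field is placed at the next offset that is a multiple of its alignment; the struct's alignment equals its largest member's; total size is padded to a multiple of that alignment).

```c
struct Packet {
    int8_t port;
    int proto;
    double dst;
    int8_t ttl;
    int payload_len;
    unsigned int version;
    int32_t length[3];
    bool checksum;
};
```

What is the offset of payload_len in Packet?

20

0..1  port  (1B, 1-aligned)
1..4  -- padding (3B)
4..8  proto  (4B, 4-aligned)
8..16  dst  (8B, 8-aligned)
16..17  ttl  (1B, 1-aligned)
17..20  -- padding (3B)
20..24  payload_len  (4B, 4-aligned)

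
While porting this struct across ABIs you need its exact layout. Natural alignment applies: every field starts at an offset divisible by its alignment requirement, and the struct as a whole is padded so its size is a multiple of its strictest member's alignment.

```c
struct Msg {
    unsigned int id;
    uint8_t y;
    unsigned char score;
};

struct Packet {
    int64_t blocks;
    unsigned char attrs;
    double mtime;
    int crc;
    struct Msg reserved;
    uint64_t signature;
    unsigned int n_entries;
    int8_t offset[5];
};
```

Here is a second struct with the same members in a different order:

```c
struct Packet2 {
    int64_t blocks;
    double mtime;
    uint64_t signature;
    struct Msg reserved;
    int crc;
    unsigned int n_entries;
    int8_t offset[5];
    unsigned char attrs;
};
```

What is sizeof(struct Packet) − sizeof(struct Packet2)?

Msg: id at 0 (size 4, align 4) → ends 4; y at 4 (size 1, align 1) → ends 5; score at 5 (size 1, align 1) → ends 6; tail pad 2 to reach multiple of 4; total 8 bytes, alignment 4
blocks at 0 (size 8, align 8) → ends 8
attrs at 8 (size 1, align 1) → ends 9
pad 7 to align 8 for mtime
mtime at 16 (size 8, align 8) → ends 24
crc at 24 (size 4, align 4) → ends 28
reserved at 28 (size 8, align 4) → ends 36
pad 4 to align 8 for signature
signature at 40 (size 8, align 8) → ends 48
n_entries at 48 (size 4, align 4) → ends 52
offset at 52 (size 5, align 1) → ends 57
tail pad 7 to reach multiple of 8
total 64 bytes, alignment 8
— Packet2 —
blocks at 0 (size 8, align 8) → ends 8
mtime at 8 (size 8, align 8) → ends 16
signature at 16 (size 8, align 8) → ends 24
reserved at 24 (size 8, align 4) → ends 32
crc at 32 (size 4, align 4) → ends 36
n_entries at 36 (size 4, align 4) → ends 40
offset at 40 (size 5, align 1) → ends 45
attrs at 45 (size 1, align 1) → ends 46
tail pad 2 to reach multiple of 8
total 48 bytes, alignment 8
64 − 48 = 16

16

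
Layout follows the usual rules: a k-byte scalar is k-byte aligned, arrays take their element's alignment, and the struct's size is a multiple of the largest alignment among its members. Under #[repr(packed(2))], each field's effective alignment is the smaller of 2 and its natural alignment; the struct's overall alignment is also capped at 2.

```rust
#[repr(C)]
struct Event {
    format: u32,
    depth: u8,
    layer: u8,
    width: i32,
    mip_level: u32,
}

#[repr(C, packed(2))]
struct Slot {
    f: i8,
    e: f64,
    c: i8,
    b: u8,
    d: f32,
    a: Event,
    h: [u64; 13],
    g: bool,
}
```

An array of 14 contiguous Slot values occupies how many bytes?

1932

Event: 0..4  format  (4B, 4-aligned); 4..5  depth  (1B, 1-aligned); 5..6  layer  (1B, 1-aligned); 6..8  -- padding (2B); 8..12  width  (4B, 4-aligned); 12..16  mip_level  (4B, 4-aligned); sizeof = 16, alignof = 4
0..1  f  (1B, 1-aligned)
1..2  -- padding (1B)
2..10  e  (8B, 2-aligned)
10..11  c  (1B, 1-aligned)
11..12  b  (1B, 1-aligned)
12..16  d  (4B, 2-aligned)
16..32  a  (16B, 2-aligned)
32..136  h  (104B, 2-aligned)
136..137  g  (1B, 1-aligned)
137..138  -- tail padding (1B)
sizeof = 138, alignof = 2
array of 14: 14 × 138 = 1932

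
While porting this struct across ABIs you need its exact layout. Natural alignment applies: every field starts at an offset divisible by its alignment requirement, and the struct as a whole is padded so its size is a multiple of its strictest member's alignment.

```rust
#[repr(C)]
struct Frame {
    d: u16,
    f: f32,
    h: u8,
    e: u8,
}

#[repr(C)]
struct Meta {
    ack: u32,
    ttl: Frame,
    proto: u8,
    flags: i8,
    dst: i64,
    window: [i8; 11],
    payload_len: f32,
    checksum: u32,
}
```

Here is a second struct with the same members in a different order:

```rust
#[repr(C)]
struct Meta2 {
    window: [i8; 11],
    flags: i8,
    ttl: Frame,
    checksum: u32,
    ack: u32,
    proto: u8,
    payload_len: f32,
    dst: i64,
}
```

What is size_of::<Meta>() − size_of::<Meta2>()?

Frame: d at 0 (size 2, align 2) → ends 2; pad 2 to align 4 for f; f at 4 (size 4, align 4) → ends 8; h at 8 (size 1, align 1) → ends 9; e at 9 (size 1, align 1) → ends 10; tail pad 2 to reach multiple of 4; total 12 bytes, alignment 4
ack at 0 (size 4, align 4) → ends 4
ttl at 4 (size 12, align 4) → ends 16
proto at 16 (size 1, align 1) → ends 17
flags at 17 (size 1, align 1) → ends 18
pad 6 to align 8 for dst
dst at 24 (size 8, align 8) → ends 32
window at 32 (size 11, align 1) → ends 43
pad 1 to align 4 for payload_len
payload_len at 44 (size 4, align 4) → ends 48
checksum at 48 (size 4, align 4) → ends 52
tail pad 4 to reach multiple of 8
total 56 bytes, alignment 8
— Meta2 —
window at 0 (size 11, align 1) → ends 11
flags at 11 (size 1, align 1) → ends 12
ttl at 12 (size 12, align 4) → ends 24
checksum at 24 (size 4, align 4) → ends 28
ack at 28 (size 4, align 4) → ends 32
proto at 32 (size 1, align 1) → ends 33
pad 3 to align 4 for payload_len
payload_len at 36 (size 4, align 4) → ends 40
dst at 40 (size 8, align 8) → ends 48
total 48 bytes, alignment 8
56 − 48 = 8

8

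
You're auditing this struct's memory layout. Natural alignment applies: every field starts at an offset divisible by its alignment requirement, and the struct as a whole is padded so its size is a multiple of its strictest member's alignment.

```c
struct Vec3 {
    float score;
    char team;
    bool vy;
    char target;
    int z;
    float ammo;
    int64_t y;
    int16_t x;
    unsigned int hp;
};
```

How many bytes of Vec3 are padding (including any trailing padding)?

3

score at 0 (size 4, align 4) → ends 4
team at 4 (size 1, align 1) → ends 5
vy at 5 (size 1, align 1) → ends 6
target at 6 (size 1, align 1) → ends 7
pad 1 to align 4 for z
z at 8 (size 4, align 4) → ends 12
ammo at 12 (size 4, align 4) → ends 16
y at 16 (size 8, align 8) → ends 24
x at 24 (size 2, align 2) → ends 26
pad 2 to align 4 for hp
hp at 28 (size 4, align 4) → ends 32
total 32 bytes, alignment 8
data bytes 29, size 32 → padding 3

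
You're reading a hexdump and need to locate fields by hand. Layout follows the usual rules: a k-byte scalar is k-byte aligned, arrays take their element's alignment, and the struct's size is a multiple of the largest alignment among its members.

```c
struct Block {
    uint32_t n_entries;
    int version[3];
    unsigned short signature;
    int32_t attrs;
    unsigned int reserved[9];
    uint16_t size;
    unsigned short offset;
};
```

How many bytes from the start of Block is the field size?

60

n_entries at 0 (size 4, align 4) → ends 4
version at 4 (size 12, align 4) → ends 16
signature at 16 (size 2, align 2) → ends 18
pad 2 to align 4 for attrs
attrs at 20 (size 4, align 4) → ends 24
reserved at 24 (size 36, align 4) → ends 60
size at 60 (size 2, align 2) → ends 62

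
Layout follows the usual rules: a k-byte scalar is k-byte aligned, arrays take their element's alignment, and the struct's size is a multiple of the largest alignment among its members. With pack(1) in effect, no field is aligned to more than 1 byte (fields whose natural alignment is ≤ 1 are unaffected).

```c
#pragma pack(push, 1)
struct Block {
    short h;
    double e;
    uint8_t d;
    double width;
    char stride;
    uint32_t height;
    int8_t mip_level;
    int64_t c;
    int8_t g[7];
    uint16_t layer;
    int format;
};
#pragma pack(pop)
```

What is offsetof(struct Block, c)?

@0: h [2B, align 1] → 2
@2: e [8B, align 1] → 10
@10: d [1B, align 1] → 11
@11: width [8B, align 1] → 19
@19: stride [1B, align 1] → 20
@20: height [4B, align 1] → 24
@24: mip_level [1B, align 1] → 25
@25: c [8B, align 1] → 33

25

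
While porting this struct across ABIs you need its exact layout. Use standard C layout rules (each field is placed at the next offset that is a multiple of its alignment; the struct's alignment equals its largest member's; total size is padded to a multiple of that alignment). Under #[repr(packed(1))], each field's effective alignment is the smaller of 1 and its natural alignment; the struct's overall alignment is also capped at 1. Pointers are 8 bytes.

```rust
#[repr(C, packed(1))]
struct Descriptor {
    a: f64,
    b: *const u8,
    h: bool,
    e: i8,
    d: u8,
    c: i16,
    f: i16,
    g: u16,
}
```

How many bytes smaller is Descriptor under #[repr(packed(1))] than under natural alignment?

natural layout:
  0..8  a  (8B, 8-aligned)
  8..16  b  (8B, 8-aligned)
  16..17  h  (1B, 1-aligned)
  17..18  e  (1B, 1-aligned)
  18..19  d  (1B, 1-aligned)
  19..20  -- padding (1B)
  20..22  c  (2B, 2-aligned)
  22..24  f  (2B, 2-aligned)
  24..26  g  (2B, 2-aligned)
  26..32  -- tail padding (6B)
  sizeof = 32, alignof = 8
packed(1) layout:
  0..8  a  (8B, 1-aligned)
  8..16  b  (8B, 1-aligned)
  16..17  h  (1B, 1-aligned)
  17..18  e  (1B, 1-aligned)
  18..19  d  (1B, 1-aligned)
  19..21  c  (2B, 1-aligned)
  21..23  f  (2B, 1-aligned)
  23..25  g  (2B, 1-aligned)
  sizeof = 25, alignof = 1
32 − 25 = 7

7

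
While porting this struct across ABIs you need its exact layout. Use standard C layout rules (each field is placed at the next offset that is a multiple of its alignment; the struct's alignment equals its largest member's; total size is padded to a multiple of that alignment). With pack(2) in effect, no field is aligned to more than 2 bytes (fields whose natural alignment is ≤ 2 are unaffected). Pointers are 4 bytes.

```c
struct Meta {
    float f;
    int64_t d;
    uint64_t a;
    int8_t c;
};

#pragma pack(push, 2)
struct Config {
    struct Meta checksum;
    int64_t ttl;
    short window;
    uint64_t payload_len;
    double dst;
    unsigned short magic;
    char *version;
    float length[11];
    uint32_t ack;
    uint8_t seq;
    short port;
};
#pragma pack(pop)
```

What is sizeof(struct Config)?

Meta: f at 0 (size 4, align 4) → ends 4; pad 4 to align 8 for d; d at 8 (size 8, align 8) → ends 16; a at 16 (size 8, align 8) → ends 24; c at 24 (size 1, align 1) → ends 25; tail pad 7 to reach multiple of 8; total 32 bytes, alignment 8
checksum at 0 (size 32, align 2) → ends 32
ttl at 32 (size 8, align 2) → ends 40
window at 40 (size 2, align 2) → ends 42
payload_len at 42 (size 8, align 2) → ends 50
dst at 50 (size 8, align 2) → ends 58
magic at 58 (size 2, align 2) → ends 60
version at 60 (size 4, align 2) → ends 64
length at 64 (size 44, align 2) → ends 108
ack at 108 (size 4, align 2) → ends 112
seq at 112 (size 1, align 1) → ends 113
pad 1 to align 2 for port
port at 114 (size 2, align 2) → ends 116
total 116 bytes, alignment 2

116 bytes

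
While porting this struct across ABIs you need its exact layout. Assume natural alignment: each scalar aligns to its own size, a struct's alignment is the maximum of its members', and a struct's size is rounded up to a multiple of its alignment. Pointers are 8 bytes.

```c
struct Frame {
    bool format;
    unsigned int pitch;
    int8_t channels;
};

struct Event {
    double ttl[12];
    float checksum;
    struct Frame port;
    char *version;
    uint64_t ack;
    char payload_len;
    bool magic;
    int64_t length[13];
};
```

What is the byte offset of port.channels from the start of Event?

Frame: format at 0 (size 1, align 1) → ends 1; pad 3 to align 4 for pitch; pitch at 4 (size 4, align 4) → ends 8; channels at 8 (size 1, align 1) → ends 9; tail pad 3 to reach multiple of 4; total 12 bytes, alignment 4
ttl at 0 (size 96, align 8) → ends 96
checksum at 96 (size 4, align 4) → ends 100
port at 100 (size 12, align 4) → ends 112
within Frame: channels at 8
100 + 8 = 108

108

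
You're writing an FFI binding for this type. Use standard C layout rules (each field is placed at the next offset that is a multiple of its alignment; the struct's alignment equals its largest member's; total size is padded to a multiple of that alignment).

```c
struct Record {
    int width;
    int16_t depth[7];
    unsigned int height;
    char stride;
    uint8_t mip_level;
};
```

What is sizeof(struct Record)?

28 bytes

0..4  width  (4B, 4-aligned)
4..18  depth  (14B, 2-aligned)
18..20  -- padding (2B)
20..24  height  (4B, 4-aligned)
24..25  stride  (1B, 1-aligned)
25..26  mip_level  (1B, 1-aligned)
26..28  -- tail padding (2B)
sizeof = 28, alignof = 4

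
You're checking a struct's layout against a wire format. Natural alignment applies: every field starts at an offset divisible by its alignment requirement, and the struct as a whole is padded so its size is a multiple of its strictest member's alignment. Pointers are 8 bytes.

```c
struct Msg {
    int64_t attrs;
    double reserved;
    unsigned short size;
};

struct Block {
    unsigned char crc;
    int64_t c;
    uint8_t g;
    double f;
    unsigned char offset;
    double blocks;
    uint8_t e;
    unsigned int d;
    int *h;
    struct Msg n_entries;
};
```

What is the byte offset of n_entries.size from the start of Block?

Msg: 0..8  attrs  (8B, 8-aligned); 8..16  reserved  (8B, 8-aligned); 16..18  size  (2B, 2-aligned); 18..24  -- tail padding (6B); sizeof = 24, alignof = 8
0..1  crc  (1B, 1-aligned)
1..8  -- padding (7B)
8..16  c  (8B, 8-aligned)
16..17  g  (1B, 1-aligned)
17..24  -- padding (7B)
24..32  f  (8B, 8-aligned)
32..33  offset  (1B, 1-aligned)
33..40  -- padding (7B)
40..48  blocks  (8B, 8-aligned)
48..49  e  (1B, 1-aligned)
49..52  -- padding (3B)
52..56  d  (4B, 4-aligned)
56..64  h  (8B, 8-aligned)
64..88  n_entries  (24B, 8-aligned)
within Msg: size at 16
64 + 16 = 80

80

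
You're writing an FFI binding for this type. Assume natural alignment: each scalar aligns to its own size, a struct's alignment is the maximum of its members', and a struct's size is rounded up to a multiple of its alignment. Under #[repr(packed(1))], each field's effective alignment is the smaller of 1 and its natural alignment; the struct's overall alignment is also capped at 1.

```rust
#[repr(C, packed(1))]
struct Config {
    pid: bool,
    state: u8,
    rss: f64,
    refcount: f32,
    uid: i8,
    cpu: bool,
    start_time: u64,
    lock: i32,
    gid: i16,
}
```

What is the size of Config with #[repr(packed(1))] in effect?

@0: pid [1B, align 1] → 1
@1: state [1B, align 1] → 2
@2: rss [8B, align 1] → 10
@10: refcount [4B, align 1] → 14
@14: uid [1B, align 1] → 15
@15: cpu [1B, align 1] → 16
@16: start_time [8B, align 1] → 24
@24: lock [4B, align 1] → 28
@28: gid [2B, align 1] → 30
size 30, align 1

30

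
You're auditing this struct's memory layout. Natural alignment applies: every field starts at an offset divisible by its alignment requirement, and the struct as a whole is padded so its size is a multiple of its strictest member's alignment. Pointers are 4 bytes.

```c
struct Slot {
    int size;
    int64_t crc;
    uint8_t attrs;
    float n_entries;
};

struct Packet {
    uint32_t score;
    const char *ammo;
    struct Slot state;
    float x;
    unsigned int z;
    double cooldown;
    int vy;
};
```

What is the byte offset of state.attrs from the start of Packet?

24

Slot: @0: size [4B, align 4] → 4; +4 pad (align 8); @8: crc [8B, align 8] → 16; @16: attrs [1B, align 1] → 17; +3 pad (align 4); @20: n_entries [4B, align 4] → 24; size 24, align 8
@0: score [4B, align 4] → 4
@4: ammo [4B, align 4] → 8
@8: state [24B, align 8] → 32
within Slot: attrs at 16
8 + 16 = 24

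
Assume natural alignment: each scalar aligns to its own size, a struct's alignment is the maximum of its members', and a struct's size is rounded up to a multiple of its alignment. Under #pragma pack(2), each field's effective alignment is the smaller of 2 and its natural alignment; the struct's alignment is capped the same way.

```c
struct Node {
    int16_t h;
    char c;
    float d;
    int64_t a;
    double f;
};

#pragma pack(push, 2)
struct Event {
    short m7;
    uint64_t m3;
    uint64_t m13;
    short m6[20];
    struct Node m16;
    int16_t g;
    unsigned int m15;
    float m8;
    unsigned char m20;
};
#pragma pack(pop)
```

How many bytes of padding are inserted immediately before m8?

0

Node: @0: h [2B, align 2] → 2; @2: c [1B, align 1] → 3; +1 pad (align 4); @4: d [4B, align 4] → 8; @8: a [8B, align 8] → 16; @16: f [8B, align 8] → 24; size 24, align 8
@0: m7 [2B, align 2] → 2
@2: m3 [8B, align 2] → 10
@10: m13 [8B, align 2] → 18
@18: m6 [40B, align 2] → 58
@58: m16 [24B, align 2] → 82
@82: g [2B, align 2] → 84
@84: m15 [4B, align 2] → 88
@88: m8 [4B, align 2] → 92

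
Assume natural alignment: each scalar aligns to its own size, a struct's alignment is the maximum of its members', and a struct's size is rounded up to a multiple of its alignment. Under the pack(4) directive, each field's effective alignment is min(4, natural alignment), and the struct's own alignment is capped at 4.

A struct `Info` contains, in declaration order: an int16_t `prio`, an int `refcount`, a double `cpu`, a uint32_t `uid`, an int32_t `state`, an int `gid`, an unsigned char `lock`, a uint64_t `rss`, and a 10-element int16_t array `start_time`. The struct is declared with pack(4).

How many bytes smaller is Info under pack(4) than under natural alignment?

4

natural layout:
  @0: prio [2B, align 2] → 2
  +2 pad (align 4)
  @4: refcount [4B, align 4] → 8
  @8: cpu [8B, align 8] → 16
  @16: uid [4B, align 4] → 20
  @20: state [4B, align 4] → 24
  @24: gid [4B, align 4] → 28
  @28: lock [1B, align 1] → 29
  +3 pad (align 8)
  @32: rss [8B, align 8] → 40
  @40: start_time [20B, align 2] → 60
  +4 tail pad (align 8)
  size 64, align 8
packed(4) layout:
  @0: prio [2B, align 2] → 2
  +2 pad (align 4)
  @4: refcount [4B, align 4] → 8
  @8: cpu [8B, align 4] → 16
  @16: uid [4B, align 4] → 20
  @20: state [4B, align 4] → 24
  @24: gid [4B, align 4] → 28
  @28: lock [1B, align 1] → 29
  +3 pad (align 4)
  @32: rss [8B, align 4] → 40
  @40: start_time [20B, align 2] → 60
  size 60, align 4
64 − 60 = 4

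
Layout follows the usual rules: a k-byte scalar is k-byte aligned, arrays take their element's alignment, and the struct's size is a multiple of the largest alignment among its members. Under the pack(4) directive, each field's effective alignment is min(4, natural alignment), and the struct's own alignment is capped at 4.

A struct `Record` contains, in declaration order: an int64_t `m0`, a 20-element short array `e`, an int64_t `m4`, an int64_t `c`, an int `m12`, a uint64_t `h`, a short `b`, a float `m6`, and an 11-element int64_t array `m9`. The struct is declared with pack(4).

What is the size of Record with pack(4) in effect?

@0: m0 [8B, align 4] → 8
@8: e [40B, align 2] → 48
@48: m4 [8B, align 4] → 56
@56: c [8B, align 4] → 64
@64: m12 [4B, align 4] → 68
@68: h [8B, align 4] → 76
@76: b [2B, align 2] → 78
+2 pad (align 4)
@80: m6 [4B, align 4] → 84
@84: m9 [88B, align 4] → 172
size 172, align 4

172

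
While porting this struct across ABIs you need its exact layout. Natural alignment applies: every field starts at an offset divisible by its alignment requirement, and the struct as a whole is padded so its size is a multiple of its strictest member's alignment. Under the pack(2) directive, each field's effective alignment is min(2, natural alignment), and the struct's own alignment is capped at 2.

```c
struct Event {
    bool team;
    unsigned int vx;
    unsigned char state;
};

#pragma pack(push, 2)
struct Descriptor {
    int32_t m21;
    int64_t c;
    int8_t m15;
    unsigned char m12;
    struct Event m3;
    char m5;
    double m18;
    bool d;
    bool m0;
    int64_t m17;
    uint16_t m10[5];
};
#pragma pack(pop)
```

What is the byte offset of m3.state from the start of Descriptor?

Event: 0..1  team  (1B, 1-aligned); 1..4  -- padding (3B); 4..8  vx  (4B, 4-aligned); 8..9  state  (1B, 1-aligned); 9..12  -- tail padding (3B); sizeof = 12, alignof = 4
0..4  m21  (4B, 2-aligned)
4..12  c  (8B, 2-aligned)
12..13  m15  (1B, 1-aligned)
13..14  m12  (1B, 1-aligned)
14..26  m3  (12B, 2-aligned)
within Event: state at 8
14 + 8 = 22

22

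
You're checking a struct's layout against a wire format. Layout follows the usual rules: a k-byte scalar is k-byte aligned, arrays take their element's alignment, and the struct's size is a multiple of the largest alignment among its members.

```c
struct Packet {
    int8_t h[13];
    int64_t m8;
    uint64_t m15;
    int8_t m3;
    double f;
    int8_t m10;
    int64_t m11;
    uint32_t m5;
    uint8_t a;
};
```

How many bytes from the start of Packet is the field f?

@0: h [13B, align 1] → 13
+3 pad (align 8)
@16: m8 [8B, align 8] → 24
@24: m15 [8B, align 8] → 32
@32: m3 [1B, align 1] → 33
+7 pad (align 8)
@40: f [8B, align 8] → 48

40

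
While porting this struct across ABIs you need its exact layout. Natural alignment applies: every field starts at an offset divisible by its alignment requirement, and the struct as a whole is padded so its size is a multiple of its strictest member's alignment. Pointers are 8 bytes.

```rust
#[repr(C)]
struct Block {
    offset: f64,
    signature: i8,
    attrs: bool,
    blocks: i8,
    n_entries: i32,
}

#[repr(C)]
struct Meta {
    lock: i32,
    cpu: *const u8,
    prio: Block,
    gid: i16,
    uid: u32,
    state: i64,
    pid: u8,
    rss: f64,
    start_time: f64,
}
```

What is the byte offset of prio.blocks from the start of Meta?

Block: 0..8  offset  (8B, 8-aligned); 8..9  signature  (1B, 1-aligned); 9..10  attrs  (1B, 1-aligned); 10..11  blocks  (1B, 1-aligned); 11..12  -- padding (1B); 12..16  n_entries  (4B, 4-aligned); sizeof = 16, alignof = 8
0..4  lock  (4B, 4-aligned)
4..8  -- padding (4B)
8..16  cpu  (8B, 8-aligned)
16..32  prio  (16B, 8-aligned)
within Block: blocks at 10
16 + 10 = 26

26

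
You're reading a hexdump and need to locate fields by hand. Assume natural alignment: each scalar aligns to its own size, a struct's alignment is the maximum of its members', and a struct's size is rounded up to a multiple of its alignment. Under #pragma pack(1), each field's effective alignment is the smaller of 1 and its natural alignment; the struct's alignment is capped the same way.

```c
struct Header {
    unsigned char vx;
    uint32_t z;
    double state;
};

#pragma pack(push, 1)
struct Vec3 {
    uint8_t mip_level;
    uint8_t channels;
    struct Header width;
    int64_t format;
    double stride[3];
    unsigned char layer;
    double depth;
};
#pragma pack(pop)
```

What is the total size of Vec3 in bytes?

Header: 0..1  vx  (1B, 1-aligned); 1..4  -- padding (3B); 4..8  z  (4B, 4-aligned); 8..16  state  (8B, 8-aligned); sizeof = 16, alignof = 8
0..1  mip_level  (1B, 1-aligned)
1..2  channels  (1B, 1-aligned)
2..18  width  (16B, 1-aligned)
18..26  format  (8B, 1-aligned)
26..50  stride  (24B, 1-aligned)
50..51  layer  (1B, 1-aligned)
51..59  depth  (8B, 1-aligned)
sizeof = 59, alignof = 1

59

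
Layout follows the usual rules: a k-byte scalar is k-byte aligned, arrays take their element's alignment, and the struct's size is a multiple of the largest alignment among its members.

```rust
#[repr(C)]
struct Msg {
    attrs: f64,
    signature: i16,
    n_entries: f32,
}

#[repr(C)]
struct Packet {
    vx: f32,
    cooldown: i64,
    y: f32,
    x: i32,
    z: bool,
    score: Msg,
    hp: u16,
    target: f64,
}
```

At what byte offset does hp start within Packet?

Msg: 0..8  attrs  (8B, 8-aligned); 8..10  signature  (2B, 2-aligned); 10..12  -- padding (2B); 12..16  n_entries  (4B, 4-aligned); sizeof = 16, alignof = 8
0..4  vx  (4B, 4-aligned)
4..8  -- padding (4B)
8..16  cooldown  (8B, 8-aligned)
16..20  y  (4B, 4-aligned)
20..24  x  (4B, 4-aligned)
24..25  z  (1B, 1-aligned)
25..32  -- padding (7B)
32..48  score  (16B, 8-aligned)
48..50  hp  (2B, 2-aligned)

48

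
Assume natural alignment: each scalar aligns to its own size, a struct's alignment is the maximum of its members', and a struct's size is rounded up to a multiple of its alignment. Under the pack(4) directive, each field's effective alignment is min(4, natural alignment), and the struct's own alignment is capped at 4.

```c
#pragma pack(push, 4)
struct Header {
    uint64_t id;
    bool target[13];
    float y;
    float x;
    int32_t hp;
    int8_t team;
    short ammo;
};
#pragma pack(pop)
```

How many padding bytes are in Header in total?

4

id at 0 (size 8, align 4) → ends 8
target at 8 (size 13, align 1) → ends 21
pad 3 to align 4 for y
y at 24 (size 4, align 4) → ends 28
x at 28 (size 4, align 4) → ends 32
hp at 32 (size 4, align 4) → ends 36
team at 36 (size 1, align 1) → ends 37
pad 1 to align 2 for ammo
ammo at 38 (size 2, align 2) → ends 40
total 40 bytes, alignment 4
data bytes 36, size 40 → padding 4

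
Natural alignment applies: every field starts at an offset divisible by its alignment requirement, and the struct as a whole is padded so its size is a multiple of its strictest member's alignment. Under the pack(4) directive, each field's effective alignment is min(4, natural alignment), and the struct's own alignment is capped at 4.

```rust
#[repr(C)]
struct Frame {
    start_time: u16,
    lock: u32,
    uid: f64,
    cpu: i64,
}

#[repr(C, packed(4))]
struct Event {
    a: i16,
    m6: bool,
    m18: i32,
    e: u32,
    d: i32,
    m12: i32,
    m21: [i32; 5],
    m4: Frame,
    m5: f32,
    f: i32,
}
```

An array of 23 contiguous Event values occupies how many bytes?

Frame: @0: start_time [2B, align 2] → 2; +2 pad (align 4); @4: lock [4B, align 4] → 8; @8: uid [8B, align 8] → 16; @16: cpu [8B, align 8] → 24; size 24, align 8
@0: a [2B, align 2] → 2
@2: m6 [1B, align 1] → 3
+1 pad (align 4)
@4: m18 [4B, align 4] → 8
@8: e [4B, align 4] → 12
@12: d [4B, align 4] → 16
@16: m12 [4B, align 4] → 20
@20: m21 [20B, align 4] → 40
@40: m4 [24B, align 4] → 64
@64: m5 [4B, align 4] → 68
@68: f [4B, align 4] → 72
size 72, align 4
array of 23: 23 × 72 = 1656

1656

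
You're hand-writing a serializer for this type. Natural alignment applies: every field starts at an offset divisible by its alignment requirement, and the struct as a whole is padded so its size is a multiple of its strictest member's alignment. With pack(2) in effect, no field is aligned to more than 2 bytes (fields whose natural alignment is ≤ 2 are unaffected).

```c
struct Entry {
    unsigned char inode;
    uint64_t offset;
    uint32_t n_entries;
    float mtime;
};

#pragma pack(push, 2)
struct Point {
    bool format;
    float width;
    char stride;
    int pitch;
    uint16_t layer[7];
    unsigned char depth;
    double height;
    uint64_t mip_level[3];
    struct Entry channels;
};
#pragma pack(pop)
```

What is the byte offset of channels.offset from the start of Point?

68

Entry: @0: inode [1B, align 1] → 1; +7 pad (align 8); @8: offset [8B, align 8] → 16; @16: n_entries [4B, align 4] → 20; @20: mtime [4B, align 4] → 24; size 24, align 8
@0: format [1B, align 1] → 1
+1 pad (align 2)
@2: width [4B, align 2] → 6
@6: stride [1B, align 1] → 7
+1 pad (align 2)
@8: pitch [4B, align 2] → 12
@12: layer [14B, align 2] → 26
@26: depth [1B, align 1] → 27
+1 pad (align 2)
@28: height [8B, align 2] → 36
@36: mip_level [24B, align 2] → 60
@60: channels [24B, align 2] → 84
within Entry: offset at 8
60 + 8 = 68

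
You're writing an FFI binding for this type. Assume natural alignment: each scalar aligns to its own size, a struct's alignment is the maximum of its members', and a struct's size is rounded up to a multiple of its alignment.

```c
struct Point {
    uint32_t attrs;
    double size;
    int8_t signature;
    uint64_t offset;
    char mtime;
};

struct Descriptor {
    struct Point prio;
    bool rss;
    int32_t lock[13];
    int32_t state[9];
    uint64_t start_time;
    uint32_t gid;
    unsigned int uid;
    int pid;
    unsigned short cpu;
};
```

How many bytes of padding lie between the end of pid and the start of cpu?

Point: @0: attrs [4B, align 4] → 4; +4 pad (align 8); @8: size [8B, align 8] → 16; @16: signature [1B, align 1] → 17; +7 pad (align 8); @24: offset [8B, align 8] → 32; @32: mtime [1B, align 1] → 33; +7 tail pad (align 8); size 40, align 8
@0: prio [40B, align 8] → 40
@40: rss [1B, align 1] → 41
+3 pad (align 4)
@44: lock [52B, align 4] → 96
@96: state [36B, align 4] → 132
+4 pad (align 8)
@136: start_time [8B, align 8] → 144
@144: gid [4B, align 4] → 148
@148: uid [4B, align 4] → 152
@152: pid [4B, align 4] → 156
@156: cpu [2B, align 2] → 158

0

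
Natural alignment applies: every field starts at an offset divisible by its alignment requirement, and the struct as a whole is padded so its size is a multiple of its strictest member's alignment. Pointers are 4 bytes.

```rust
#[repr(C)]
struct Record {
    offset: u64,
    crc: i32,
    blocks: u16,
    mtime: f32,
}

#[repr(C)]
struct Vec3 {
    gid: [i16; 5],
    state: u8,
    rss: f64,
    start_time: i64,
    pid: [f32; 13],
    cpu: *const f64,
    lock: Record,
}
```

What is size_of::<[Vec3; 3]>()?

Record: offset at 0 (size 8, align 8) → ends 8; crc at 8 (size 4, align 4) → ends 12; blocks at 12 (size 2, align 2) → ends 14; pad 2 to align 4 for mtime; mtime at 16 (size 4, align 4) → ends 20; tail pad 4 to reach multiple of 8; total 24 bytes, alignment 8
gid at 0 (size 10, align 2) → ends 10
state at 10 (size 1, align 1) → ends 11
pad 5 to align 8 for rss
rss at 16 (size 8, align 8) → ends 24
start_time at 24 (size 8, align 8) → ends 32
pid at 32 (size 52, align 4) → ends 84
cpu at 84 (size 4, align 4) → ends 88
lock at 88 (size 24, align 8) → ends 112
total 112 bytes, alignment 8
array of 3: 3 × 112 = 336

336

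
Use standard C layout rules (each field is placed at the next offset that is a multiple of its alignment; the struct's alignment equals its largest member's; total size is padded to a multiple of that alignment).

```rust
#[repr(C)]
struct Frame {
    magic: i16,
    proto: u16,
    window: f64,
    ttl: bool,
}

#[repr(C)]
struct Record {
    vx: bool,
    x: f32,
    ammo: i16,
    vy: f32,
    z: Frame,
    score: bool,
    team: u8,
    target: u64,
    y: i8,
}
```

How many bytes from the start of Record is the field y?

56

Frame: magic at 0 (size 2, align 2) → ends 2; proto at 2 (size 2, align 2) → ends 4; pad 4 to align 8 for window; window at 8 (size 8, align 8) → ends 16; ttl at 16 (size 1, align 1) → ends 17; tail pad 7 to reach multiple of 8; total 24 bytes, alignment 8
vx at 0 (size 1, align 1) → ends 1
pad 3 to align 4 for x
x at 4 (size 4, align 4) → ends 8
ammo at 8 (size 2, align 2) → ends 10
pad 2 to align 4 for vy
vy at 12 (size 4, align 4) → ends 16
z at 16 (size 24, align 8) → ends 40
score at 40 (size 1, align 1) → ends 41
team at 41 (size 1, align 1) → ends 42
pad 6 to align 8 for target
target at 48 (size 8, align 8) → ends 56
y at 56 (size 1, align 1) → ends 57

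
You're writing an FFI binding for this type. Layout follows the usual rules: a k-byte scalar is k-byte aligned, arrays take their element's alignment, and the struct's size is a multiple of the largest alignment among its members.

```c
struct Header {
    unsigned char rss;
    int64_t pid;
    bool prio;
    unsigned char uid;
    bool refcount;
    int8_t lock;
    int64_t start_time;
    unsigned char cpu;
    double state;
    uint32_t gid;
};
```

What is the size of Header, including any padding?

56

@0: rss [1B, align 1] → 1
+7 pad (align 8)
@8: pid [8B, align 8] → 16
@16: prio [1B, align 1] → 17
@17: uid [1B, align 1] → 18
@18: refcount [1B, align 1] → 19
@19: lock [1B, align 1] → 20
+4 pad (align 8)
@24: start_time [8B, align 8] → 32
@32: cpu [1B, align 1] → 33
+7 pad (align 8)
@40: state [8B, align 8] → 48
@48: gid [4B, align 4] → 52
+4 tail pad (align 8)
size 56, align 8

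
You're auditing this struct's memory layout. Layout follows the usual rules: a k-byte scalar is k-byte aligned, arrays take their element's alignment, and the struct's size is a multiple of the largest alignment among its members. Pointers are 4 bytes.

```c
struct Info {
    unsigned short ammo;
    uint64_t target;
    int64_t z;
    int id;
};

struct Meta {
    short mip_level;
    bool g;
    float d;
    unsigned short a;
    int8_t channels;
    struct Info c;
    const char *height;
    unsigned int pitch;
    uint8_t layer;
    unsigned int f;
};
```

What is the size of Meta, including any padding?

Info: 0..2  ammo  (2B, 2-aligned); 2..8  -- padding (6B); 8..16  target  (8B, 8-aligned); 16..24  z  (8B, 8-aligned); 24..28  id  (4B, 4-aligned); 28..32  -- tail padding (4B); sizeof = 32, alignof = 8
0..2  mip_level  (2B, 2-aligned)
2..3  g  (1B, 1-aligned)
3..4  -- padding (1B)
4..8  d  (4B, 4-aligned)
8..10  a  (2B, 2-aligned)
10..11  channels  (1B, 1-aligned)
11..16  -- padding (5B)
16..48  c  (32B, 8-aligned)
48..52  height  (4B, 4-aligned)
52..56  pitch  (4B, 4-aligned)
56..57  layer  (1B, 1-aligned)
57..60  -- padding (3B)
60..64  f  (4B, 4-aligned)
sizeof = 64, alignof = 8

64 bytes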